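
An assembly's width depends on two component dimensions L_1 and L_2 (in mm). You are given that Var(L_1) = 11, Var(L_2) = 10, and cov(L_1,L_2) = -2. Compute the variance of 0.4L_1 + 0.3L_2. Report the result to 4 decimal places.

2.1800

Var(0.4L_1 + 0.3L_2) = (0.4)²·Var(L_1) + (0.3)²·Var(L_2) + 2·(0.4)·(0.3)·cov(L_1,L_2)
= 0.16·11 + 0.09·10 + 0.24·-2 = 2.18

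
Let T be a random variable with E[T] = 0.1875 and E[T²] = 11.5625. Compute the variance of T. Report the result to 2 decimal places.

Var(T) = 11.5625 − (0.1875)² = 11.52734375

11.53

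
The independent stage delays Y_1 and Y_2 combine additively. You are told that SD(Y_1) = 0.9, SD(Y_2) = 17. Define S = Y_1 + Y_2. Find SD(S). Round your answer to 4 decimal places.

var(Y_1) = 0.81, var(Y_2) = 289
By independence, var(S) = (1)²var(Y_1) + (1)²var(Y_2)
= (1)²·0.81 + (1)²·289 = 289.81
SD(S) = √289.81 ≈ 17.0238

17.0238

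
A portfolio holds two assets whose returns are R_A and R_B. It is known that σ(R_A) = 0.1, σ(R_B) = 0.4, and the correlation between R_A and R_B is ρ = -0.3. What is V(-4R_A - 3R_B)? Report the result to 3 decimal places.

1.312

V(R_A) = (0.1)² = 0.01;  V(R_B) = (0.4)² = 0.16
cov(R_A,R_B) = ρ·σ(R_A)·σ(R_B) = -0.3·0.1·0.4 = -0.012
V(-4R_A - 3R_B) = (-4)²·V(R_A) + (-3)²·V(R_B) + 2·(-4)·(-3)·cov(R_A,R_B)
= 16·0.01 + 9·0.16 + 24·-0.012 = 1.312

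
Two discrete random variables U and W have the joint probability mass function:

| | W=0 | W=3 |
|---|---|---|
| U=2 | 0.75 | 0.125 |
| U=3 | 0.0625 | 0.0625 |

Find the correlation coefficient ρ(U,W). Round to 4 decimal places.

0.3026

E[U] = 2.125,  E[W] = 0.5625
E[UW] = 1.3125
Cov(U,W) = E[UW] − E[U]E[W] = 1.3125 − (2.125)(0.5625) = 0.1171875
Var(U) = 0.109375,  Var(W) = 1.37109375
ρ = 0.1171875 / √(0.109375·1.37109375) ≈ 0.3026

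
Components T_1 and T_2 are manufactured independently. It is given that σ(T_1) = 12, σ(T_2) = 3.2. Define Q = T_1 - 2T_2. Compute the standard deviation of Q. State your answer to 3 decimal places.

var(T_1) = 144, var(T_2) = 10.24
By independence, var(Q) = (1)²var(T_1) + (-2)²var(T_2)
= (1)²·144 + (-2)²·10.24 = 184.96
σ(Q) = √184.96 ≈ 13.600

13.600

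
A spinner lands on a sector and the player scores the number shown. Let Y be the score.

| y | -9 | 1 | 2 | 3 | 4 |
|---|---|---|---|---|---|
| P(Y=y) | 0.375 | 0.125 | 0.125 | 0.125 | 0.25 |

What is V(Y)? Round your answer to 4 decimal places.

33.4844

E[Y] = (-9)(0.375) + (1)(0.125) + (2)(0.125) + (3)(0.125) + (4)(0.25) = -1.625
E[Y²] = (-9)²(0.375) + (1)²(0.125) + (2)²(0.125) + (3)²(0.125) + (4)²(0.25) = 36.125
V(Y) = E[Y²] − (E[Y])² = 36.125 − (-1.625)² = 33.484375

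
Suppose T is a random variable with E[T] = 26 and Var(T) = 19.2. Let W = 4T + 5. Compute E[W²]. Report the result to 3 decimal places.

E[4T + 5] = 4·26 + 5 = 109
Var(4T + 5) = (4)²·19.2 = 307.2
E[W²] = Var(W) + (E[W])² = 307.2 + (109)² = 12188.2

12188.200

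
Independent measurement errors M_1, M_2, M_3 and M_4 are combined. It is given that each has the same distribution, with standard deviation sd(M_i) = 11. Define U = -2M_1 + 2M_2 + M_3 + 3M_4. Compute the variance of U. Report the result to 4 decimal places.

2178.0000

V(M_i) = (11)² = 121
By independence, V(U) = (-2)²V(M_1) + (2)²V(M_2) + (1)²V(M_3) + (3)²V(M_4)
= (-2)²·121 + (2)²·121 + (1)²·121 + (3)²·121 = 2178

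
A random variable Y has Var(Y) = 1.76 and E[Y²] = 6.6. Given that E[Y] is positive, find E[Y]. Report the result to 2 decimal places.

2.20

(E[Y])² = E[Y²] − Var(Y) = 6.6 − 1.76 = 4.84
E[Y] = √4.84 = 2.2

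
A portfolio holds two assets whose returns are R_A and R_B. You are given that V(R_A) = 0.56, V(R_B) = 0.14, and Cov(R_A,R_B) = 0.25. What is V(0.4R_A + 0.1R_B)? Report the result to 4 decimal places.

V(0.4R_A + 0.1R_B) = (0.4)²·V(R_A) + (0.1)²·V(R_B) + 2·(0.4)·(0.1)·Cov(R_A,R_B)
= 0.16·0.56 + 0.01·0.14 + 0.08·0.25 = 0.111

0.1110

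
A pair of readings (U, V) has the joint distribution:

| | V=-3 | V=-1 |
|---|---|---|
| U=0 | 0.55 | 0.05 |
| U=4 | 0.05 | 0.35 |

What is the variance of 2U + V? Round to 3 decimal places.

22.400

E[U] = 1.6,  E[V] = -2.2,  E[UV] = -2
Var(U) = 6.4 − (1.6)² = 3.84;  Var(V) = 5.8 − (-2.2)² = 0.96
Cov(U,V) = -2 − (1.6)(-2.2) = 1.52
Var(2U + V) = (2)²·3.84 + (1)²·0.96 + 2·(2)·(1)·1.52 = 22.4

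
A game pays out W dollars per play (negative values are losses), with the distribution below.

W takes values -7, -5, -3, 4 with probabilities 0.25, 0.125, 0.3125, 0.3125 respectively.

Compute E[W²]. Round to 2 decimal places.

E[W²] = (-7)²(0.25) + (-5)²(0.125) + (-3)²(0.3125) + (4)²(0.3125) = 23.1875

23.19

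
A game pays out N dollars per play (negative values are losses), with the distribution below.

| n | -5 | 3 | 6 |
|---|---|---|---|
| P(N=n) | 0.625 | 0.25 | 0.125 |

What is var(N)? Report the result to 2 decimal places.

E[N] = (-5)(0.625) + (3)(0.25) + (6)(0.125) = -1.625
E[N²] = (-5)²(0.625) + (3)²(0.25) + (6)²(0.125) = 22.375
var(N) = E[N²] − (E[N])² = 22.375 − (-1.625)² = 19.734375

19.73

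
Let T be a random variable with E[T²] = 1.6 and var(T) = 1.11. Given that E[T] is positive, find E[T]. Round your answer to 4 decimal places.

(E[T])² = E[T²] − var(T) = 1.6 − 1.11 = 0.49
E[T] = √0.49 = 0.7

0.7000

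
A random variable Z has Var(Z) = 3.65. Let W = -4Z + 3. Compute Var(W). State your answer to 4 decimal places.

58.4000

Var(-4Z + 3) = (-4)²·Var(Z) = 16·3.65 = 58.4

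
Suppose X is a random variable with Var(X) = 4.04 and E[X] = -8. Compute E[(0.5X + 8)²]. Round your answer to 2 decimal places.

17.01

E[0.5X + 8] = 0.5·-8 + 8 = 4
Var(0.5X + 8) = (0.5)²·4.04 = 1.01
E[(0.5X + 8)²] = Var((0.5X + 8)) + (E[(0.5X + 8)])² = 1.01 + (4)² = 17.01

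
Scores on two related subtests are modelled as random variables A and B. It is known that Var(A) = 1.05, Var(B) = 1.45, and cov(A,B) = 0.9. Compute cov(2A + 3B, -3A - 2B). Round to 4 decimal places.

cov(2A + 3B, -3A - 2B) = (2)(-3)Var(A) + (3)(-2)Var(B) + [(2)(-2) + (3)(-3)]cov(A,B)
= -6·1.05 + -6·1.45 + -13·0.9 = -26.7

-26.7000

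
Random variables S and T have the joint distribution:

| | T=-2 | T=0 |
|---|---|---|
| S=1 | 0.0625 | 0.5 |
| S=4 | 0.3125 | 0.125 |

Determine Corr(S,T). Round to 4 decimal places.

-0.6181

E[S] = 2.3125,  E[T] = -0.75
E[ST] = -2.625
Cov(S,T) = E[ST] − E[S]E[T] = -2.625 − (2.3125)(-0.75) = -0.890625
Var(S) = 2.21484375,  Var(T) = 0.9375
ρ = -0.890625 / √(2.21484375·0.9375) ≈ -0.6181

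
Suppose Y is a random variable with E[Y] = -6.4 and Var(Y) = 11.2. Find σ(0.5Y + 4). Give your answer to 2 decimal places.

Var(0.5Y + 4) = (0.5)²·11.2 = 2.8
σ(0.5Y + 4) = √2.8 ≈ 1.67

1.67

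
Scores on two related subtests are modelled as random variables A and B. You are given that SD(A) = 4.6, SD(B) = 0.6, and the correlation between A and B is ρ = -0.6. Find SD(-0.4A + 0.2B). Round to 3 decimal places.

1.914

Var(A) = (4.6)² = 21.16;  Var(B) = (0.6)² = 0.36
Cov(A,B) = ρ·SD(A)·SD(B) = -0.6·4.6·0.6 = -1.656
Var(-0.4A + 0.2B) = (-0.4)²·Var(A) + (0.2)²·Var(B) + 2·(-0.4)·(0.2)·Cov(A,B)
= 0.16·21.16 + 0.04·0.36 + -0.16·-1.656 = 3.66496
SD(-0.4A + 0.2B) = √3.66496 ≈ 1.914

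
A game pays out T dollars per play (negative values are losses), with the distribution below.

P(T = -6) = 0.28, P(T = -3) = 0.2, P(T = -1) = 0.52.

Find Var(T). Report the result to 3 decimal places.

4.560

E[T] = (-6)(0.28) + (-3)(0.2) + (-1)(0.52) = -2.8
E[T²] = (-6)²(0.28) + (-3)²(0.2) + (-1)²(0.52) = 12.4
Var(T) = E[T²] − (E[T])² = 12.4 − (-2.8)² = 4.56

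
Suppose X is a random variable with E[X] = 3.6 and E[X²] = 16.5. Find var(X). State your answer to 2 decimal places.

var(X) = 16.5 − (3.6)² = 3.54

3.54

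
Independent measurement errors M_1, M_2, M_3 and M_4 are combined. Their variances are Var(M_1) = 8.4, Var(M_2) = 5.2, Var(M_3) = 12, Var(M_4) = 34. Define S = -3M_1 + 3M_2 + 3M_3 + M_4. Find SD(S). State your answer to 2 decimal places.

16.26

By independence, Var(S) = (-3)²Var(M_1) + (3)²Var(M_2) + (3)²Var(M_3) + (1)²Var(M_4)
= (-3)²·8.4 + (3)²·5.2 + (3)²·12 + (1)²·34 = 264.4
SD(S) = √264.4 ≈ 16.26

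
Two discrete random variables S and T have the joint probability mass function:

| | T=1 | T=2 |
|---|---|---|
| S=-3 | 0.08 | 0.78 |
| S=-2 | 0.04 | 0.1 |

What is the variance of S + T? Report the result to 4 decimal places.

0.1796

E[S] = -2.86,  E[T] = 1.88,  E[ST] = -5.4
V(S) = 8.3 − (-2.86)² = 0.1204;  V(T) = 3.64 − (1.88)² = 0.1056
cov(S,T) = -5.4 − (-2.86)(1.88) = -0.0232
V(S + T) = (1)²·0.1204 + (1)²·0.1056 + 2·(1)·(1)·-0.0232 = 0.1796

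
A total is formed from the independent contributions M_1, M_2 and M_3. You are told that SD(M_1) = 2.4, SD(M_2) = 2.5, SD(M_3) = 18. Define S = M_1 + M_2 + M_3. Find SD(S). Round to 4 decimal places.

18.3306

Var(M_1) = 5.76, Var(M_2) = 6.25, Var(M_3) = 324
By independence, Var(S) = (1)²Var(M_1) + (1)²Var(M_2) + (1)²Var(M_3)
= (1)²·5.76 + (1)²·6.25 + (1)²·324 = 336.01
SD(S) = √336.01 ≈ 18.3306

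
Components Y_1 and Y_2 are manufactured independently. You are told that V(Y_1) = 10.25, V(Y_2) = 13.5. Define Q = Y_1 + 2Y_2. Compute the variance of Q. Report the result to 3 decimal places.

By independence, V(Q) = (1)²V(Y_1) + (2)²V(Y_2)
= (1)²·10.25 + (2)²·13.5 = 64.25

64.250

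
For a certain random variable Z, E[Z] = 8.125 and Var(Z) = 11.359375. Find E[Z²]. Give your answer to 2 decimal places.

E[Z²] = Var(Z) + (E[Z])² = 11.359375 + (8.125)² = 77.375

77.38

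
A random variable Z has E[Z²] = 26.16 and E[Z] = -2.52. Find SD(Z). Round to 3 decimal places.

4.451

V(Z) = 26.16 − (-2.52)² = 19.8096
SD(Z) = √19.8096 ≈ 4.451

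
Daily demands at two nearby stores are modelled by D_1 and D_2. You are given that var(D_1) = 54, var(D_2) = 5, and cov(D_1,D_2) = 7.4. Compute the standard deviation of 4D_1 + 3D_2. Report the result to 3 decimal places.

32.964

var(4D_1 + 3D_2) = (4)²·var(D_1) + (3)²·var(D_2) + 2·(4)·(3)·cov(D_1,D_2)
= 16·54 + 9·5 + 24·7.4 = 1086.6
σ(4D_1 + 3D_2) = √1086.6 ≈ 32.964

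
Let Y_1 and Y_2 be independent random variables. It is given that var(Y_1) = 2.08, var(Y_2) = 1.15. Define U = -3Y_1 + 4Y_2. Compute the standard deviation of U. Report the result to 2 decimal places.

By independence, var(U) = (-3)²var(Y_1) + (4)²var(Y_2)
= (-3)²·2.08 + (4)²·1.15 = 37.12
sd(U) = √37.12 ≈ 6.09

6.09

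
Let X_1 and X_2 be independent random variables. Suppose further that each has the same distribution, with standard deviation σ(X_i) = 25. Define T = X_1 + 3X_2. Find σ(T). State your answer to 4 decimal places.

79.0569

V(X_i) = (25)² = 625
By independence, V(T) = (1)²V(X_1) + (3)²V(X_2)
= (1)²·625 + (3)²·625 = 6250
σ(T) = √6250 ≈ 79.0569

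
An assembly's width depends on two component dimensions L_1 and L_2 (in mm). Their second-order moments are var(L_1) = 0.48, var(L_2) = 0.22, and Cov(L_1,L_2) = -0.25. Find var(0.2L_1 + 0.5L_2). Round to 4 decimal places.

var(0.2L_1 + 0.5L_2) = (0.2)²·var(L_1) + (0.5)²·var(L_2) + 2·(0.2)·(0.5)·Cov(L_1,L_2)
= 0.04·0.48 + 0.25·0.22 + 0.2·-0.25 = 0.0242

0.0242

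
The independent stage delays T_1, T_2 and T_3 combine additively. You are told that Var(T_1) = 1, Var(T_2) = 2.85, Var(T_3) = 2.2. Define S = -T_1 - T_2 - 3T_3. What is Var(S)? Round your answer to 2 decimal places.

By independence, Var(S) = (-1)²Var(T_1) + (-1)²Var(T_2) + (-3)²Var(T_3)
= (-1)²·1 + (-1)²·2.85 + (-3)²·2.2 = 23.65

23.65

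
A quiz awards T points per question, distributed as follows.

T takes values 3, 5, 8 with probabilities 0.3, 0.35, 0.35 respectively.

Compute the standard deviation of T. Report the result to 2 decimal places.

E[T] = (3)(0.3) + (5)(0.35) + (8)(0.35) = 5.45
E[T²] = (3)²(0.3) + (5)²(0.35) + (8)²(0.35) = 33.85
var(T) = E[T²] − (E[T])² = 33.85 − (5.45)² = 4.1475
SD(T) = √4.1475 ≈ 2.04

2.04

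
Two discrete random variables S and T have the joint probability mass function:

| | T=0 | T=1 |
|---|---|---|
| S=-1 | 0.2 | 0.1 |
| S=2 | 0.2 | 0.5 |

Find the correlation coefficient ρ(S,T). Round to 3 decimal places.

E[S] = 1.1,  E[T] = 0.6
E[ST] = 0.9
cov(S,T) = E[ST] − E[S]E[T] = 0.9 − (1.1)(0.6) = 0.24
V(S) = 1.89,  V(T) = 0.24
ρ = 0.24 / √(1.89·0.24) ≈ 0.356

0.356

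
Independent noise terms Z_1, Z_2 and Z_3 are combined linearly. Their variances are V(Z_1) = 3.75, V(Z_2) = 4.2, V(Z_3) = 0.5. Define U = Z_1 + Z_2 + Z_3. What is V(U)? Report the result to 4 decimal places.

8.4500

By independence, V(U) = (1)²V(Z_1) + (1)²V(Z_2) + (1)²V(Z_3)
= (1)²·3.75 + (1)²·4.2 + (1)²·0.5 = 8.45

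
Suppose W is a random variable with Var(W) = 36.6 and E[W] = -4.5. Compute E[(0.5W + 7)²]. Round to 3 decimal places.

E[0.5W + 7] = 0.5·-4.5 + 7 = 4.75
Var(0.5W + 7) = (0.5)²·36.6 = 9.15
E[(0.5W + 7)²] = Var((0.5W + 7)) + (E[(0.5W + 7)])² = 9.15 + (4.75)² = 31.7125

31.713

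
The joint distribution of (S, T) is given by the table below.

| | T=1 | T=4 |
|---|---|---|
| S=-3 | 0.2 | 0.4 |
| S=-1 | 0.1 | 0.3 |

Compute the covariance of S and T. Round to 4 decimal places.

E[S] = -2.2,  E[T] = 3.1
E[ST] = -6.7
cov(S,T) = E[ST] − E[S]E[T] = -6.7 − (-2.2)(3.1) = 0.12

0.1200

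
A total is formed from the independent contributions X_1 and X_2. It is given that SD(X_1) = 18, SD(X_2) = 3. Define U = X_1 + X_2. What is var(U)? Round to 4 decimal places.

333.0000

var(X_1) = 324, var(X_2) = 9
By independence, var(U) = (1)²var(X_1) + (1)²var(X_2)
= (1)²·324 + (1)²·9 = 333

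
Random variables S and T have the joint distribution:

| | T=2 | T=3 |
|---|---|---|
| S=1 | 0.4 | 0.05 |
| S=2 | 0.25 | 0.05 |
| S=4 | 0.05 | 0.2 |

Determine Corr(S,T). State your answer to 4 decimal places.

E[S] = 2.05,  E[T] = 2.3
E[ST] = 5.05
cov(S,T) = E[ST] − E[S]E[T] = 5.05 − (2.05)(2.3) = 0.335
var(S) = 1.4475,  var(T) = 0.21
ρ = 0.335 / √(1.4475·0.21) ≈ 0.6076

0.6076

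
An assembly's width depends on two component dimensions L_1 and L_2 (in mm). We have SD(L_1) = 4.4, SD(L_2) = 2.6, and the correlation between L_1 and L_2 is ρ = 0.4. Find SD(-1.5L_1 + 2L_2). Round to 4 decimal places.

6.5684

V(L_1) = (4.4)² = 19.36;  V(L_2) = (2.6)² = 6.76
cov(L_1,L_2) = ρ·SD(L_1)·SD(L_2) = 0.4·4.4·2.6 = 4.576
V(-1.5L_1 + 2L_2) = (-1.5)²·V(L_1) + (2)²·V(L_2) + 2·(-1.5)·(2)·cov(L_1,L_2)
= 2.25·19.36 + 4·6.76 + -6·4.576 = 43.144
SD(-1.5L_1 + 2L_2) = √43.144 ≈ 6.5684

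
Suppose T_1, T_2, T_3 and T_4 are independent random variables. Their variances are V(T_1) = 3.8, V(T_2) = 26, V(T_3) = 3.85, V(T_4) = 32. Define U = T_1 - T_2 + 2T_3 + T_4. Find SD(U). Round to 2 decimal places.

8.79

By independence, V(U) = (1)²V(T_1) + (-1)²V(T_2) + (2)²V(T_3) + (1)²V(T_4)
= (1)²·3.8 + (-1)²·26 + (2)²·3.85 + (1)²·32 = 77.2
SD(U) = √77.2 ≈ 8.79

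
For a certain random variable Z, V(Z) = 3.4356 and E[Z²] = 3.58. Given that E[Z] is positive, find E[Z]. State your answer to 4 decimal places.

0.3800

(E[Z])² = E[Z²] − V(Z) = 3.58 − 3.4356 = 0.1444
E[Z] = √0.1444 = 0.38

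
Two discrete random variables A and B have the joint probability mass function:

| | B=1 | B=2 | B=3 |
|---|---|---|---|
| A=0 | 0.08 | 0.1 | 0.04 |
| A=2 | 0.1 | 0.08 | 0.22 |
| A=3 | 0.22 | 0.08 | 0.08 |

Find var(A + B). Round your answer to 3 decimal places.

1.866

E[A] = 1.94,  E[B] = 1.94,  E[AB] = 3.7
var(A) = 5.02 − (1.94)² = 1.2564;  var(B) = 4.5 − (1.94)² = 0.7364
Cov(A,B) = 3.7 − (1.94)(1.94) = -0.0636
var(A + B) = (1)²·1.2564 + (1)²·0.7364 + 2·(1)·(1)·-0.0636 = 1.8656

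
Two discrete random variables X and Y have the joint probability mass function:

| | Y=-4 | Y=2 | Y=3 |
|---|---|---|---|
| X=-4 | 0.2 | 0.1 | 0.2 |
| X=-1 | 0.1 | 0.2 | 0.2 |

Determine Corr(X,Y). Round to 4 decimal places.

E[X] = -2.5,  E[Y] = 0.6
E[XY] = -0.6
Cov(X,Y) = E[XY] − E[X]E[Y] = -0.6 − (-2.5)(0.6) = 0.9
Var(X) = 2.25,  Var(Y) = 9.24
ρ = 0.9 / √(2.25·9.24) ≈ 0.1974

0.1974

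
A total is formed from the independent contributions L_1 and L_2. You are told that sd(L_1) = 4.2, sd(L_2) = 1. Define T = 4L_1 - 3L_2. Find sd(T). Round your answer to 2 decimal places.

17.07

Var(L_1) = 17.64, Var(L_2) = 1
By independence, Var(T) = (4)²Var(L_1) + (-3)²Var(L_2)
= (4)²·17.64 + (-3)²·1 = 291.24
sd(T) = √291.24 ≈ 17.07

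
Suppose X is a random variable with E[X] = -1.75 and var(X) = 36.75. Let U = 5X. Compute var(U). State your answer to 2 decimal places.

var(5X) = (5)²·var(X) = 25·36.75 = 918.75

918.75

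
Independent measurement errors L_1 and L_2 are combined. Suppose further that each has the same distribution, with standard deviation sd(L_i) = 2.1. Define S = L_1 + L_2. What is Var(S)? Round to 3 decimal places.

8.820

Var(L_i) = (2.1)² = 4.41
By independence, Var(S) = (1)²Var(L_1) + (1)²Var(L_2)
= (1)²·4.41 + (1)²·4.41 = 8.82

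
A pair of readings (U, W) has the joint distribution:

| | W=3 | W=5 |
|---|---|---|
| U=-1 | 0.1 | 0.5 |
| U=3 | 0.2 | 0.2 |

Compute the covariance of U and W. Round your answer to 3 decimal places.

-0.640

E[U] = 0.6,  E[W] = 4.4
E[UW] = 2
Cov(U,W) = E[UW] − E[U]E[W] = 2 − (0.6)(4.4) = -0.64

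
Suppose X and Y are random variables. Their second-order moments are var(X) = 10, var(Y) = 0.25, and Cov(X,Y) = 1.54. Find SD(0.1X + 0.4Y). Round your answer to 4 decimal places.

0.5130

var(0.1X + 0.4Y) = (0.1)²·var(X) + (0.4)²·var(Y) + 2·(0.1)·(0.4)·Cov(X,Y)
= 0.01·10 + 0.16·0.25 + 0.08·1.54 = 0.2632
SD(0.1X + 0.4Y) = √0.2632 ≈ 0.5130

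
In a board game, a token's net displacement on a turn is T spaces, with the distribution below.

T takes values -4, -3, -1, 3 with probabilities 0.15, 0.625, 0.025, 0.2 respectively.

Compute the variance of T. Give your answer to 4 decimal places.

E[T] = (-4)(0.15) + (-3)(0.625) + (-1)(0.025) + (3)(0.2) = -1.9
E[T²] = (-4)²(0.15) + (-3)²(0.625) + (-1)²(0.025) + (3)²(0.2) = 9.85
Var(T) = E[T²] − (E[T])² = 9.85 − (-1.9)² = 6.24

6.2400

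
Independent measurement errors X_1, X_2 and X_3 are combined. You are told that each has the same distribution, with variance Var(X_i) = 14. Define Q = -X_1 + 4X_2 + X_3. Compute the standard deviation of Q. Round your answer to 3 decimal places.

By independence, Var(Q) = (-1)²Var(X_1) + (4)²Var(X_2) + (1)²Var(X_3)
= (-1)²·14 + (4)²·14 + (1)²·14 = 252
SD(Q) = √252 ≈ 15.875

15.875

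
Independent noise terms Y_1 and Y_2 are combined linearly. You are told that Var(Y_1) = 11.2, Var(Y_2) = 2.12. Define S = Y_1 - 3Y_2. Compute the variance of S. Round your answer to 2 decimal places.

By independence, Var(S) = (1)²Var(Y_1) + (-3)²Var(Y_2)
= (1)²·11.2 + (-3)²·2.12 = 30.28

30.28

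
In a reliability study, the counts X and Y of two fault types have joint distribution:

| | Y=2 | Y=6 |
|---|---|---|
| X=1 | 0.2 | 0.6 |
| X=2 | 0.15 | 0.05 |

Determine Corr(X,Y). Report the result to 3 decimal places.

-0.419

E[X] = 1.2,  E[Y] = 4.6
E[XY] = 5.2
Cov(X,Y) = E[XY] − E[X]E[Y] = 5.2 − (1.2)(4.6) = -0.32
var(X) = 0.16,  var(Y) = 3.64
ρ = -0.32 / √(0.16·3.64) ≈ -0.419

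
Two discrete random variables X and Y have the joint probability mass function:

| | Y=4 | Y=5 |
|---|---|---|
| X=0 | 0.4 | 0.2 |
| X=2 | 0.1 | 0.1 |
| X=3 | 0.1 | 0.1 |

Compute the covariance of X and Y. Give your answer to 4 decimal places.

E[X] = 1,  E[Y] = 4.4
E[XY] = 4.5
cov(X,Y) = E[XY] − E[X]E[Y] = 4.5 − (1)(4.4) = 0.1

0.1000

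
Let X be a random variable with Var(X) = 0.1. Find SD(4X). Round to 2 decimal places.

1.26

Var(4X) = (4)²·0.1 = 1.6
SD(4X) = √1.6 ≈ 1.26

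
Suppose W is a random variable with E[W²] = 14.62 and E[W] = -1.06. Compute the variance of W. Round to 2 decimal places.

13.50

Var(W) = 14.62 − (-1.06)² = 13.4964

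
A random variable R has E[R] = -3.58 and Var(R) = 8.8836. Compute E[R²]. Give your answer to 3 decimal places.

E[R²] = Var(R) + (E[R])² = 8.8836 + (-3.58)² = 21.7

21.700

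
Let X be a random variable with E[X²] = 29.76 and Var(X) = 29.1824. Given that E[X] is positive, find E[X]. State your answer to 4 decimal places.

(E[X])² = E[X²] − Var(X) = 29.76 − 29.1824 = 0.5776
E[X] = √0.5776 = 0.76

0.7600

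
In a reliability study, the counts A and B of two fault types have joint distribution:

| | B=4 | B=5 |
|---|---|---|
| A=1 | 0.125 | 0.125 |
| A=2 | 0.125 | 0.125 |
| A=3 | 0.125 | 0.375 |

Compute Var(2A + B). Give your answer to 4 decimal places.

3.3594

E[A] = 2.25,  E[B] = 4.625,  E[AB] = 10.5
Var(A) = 5.75 − (2.25)² = 0.6875;  Var(B) = 21.625 − (4.625)² = 0.234375
cov(A,B) = 10.5 − (2.25)(4.625) = 0.09375
Var(2A + B) = (2)²·0.6875 + (1)²·0.234375 + 2·(2)·(1)·0.09375 = 3.359375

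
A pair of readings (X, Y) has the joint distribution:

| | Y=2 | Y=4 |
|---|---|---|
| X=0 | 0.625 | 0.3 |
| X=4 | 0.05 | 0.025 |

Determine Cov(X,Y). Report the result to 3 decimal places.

0.005

E[X] = 0.3,  E[Y] = 2.65
E[XY] = 0.8
Cov(X,Y) = E[XY] − E[X]E[Y] = 0.8 − (0.3)(2.65) = 0.005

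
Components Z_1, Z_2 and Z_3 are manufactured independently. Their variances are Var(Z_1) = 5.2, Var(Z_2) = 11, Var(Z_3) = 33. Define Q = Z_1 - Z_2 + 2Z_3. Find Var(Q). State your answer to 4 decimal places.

148.2000

By independence, Var(Q) = (1)²Var(Z_1) + (-1)²Var(Z_2) + (2)²Var(Z_3)
= (1)²·5.2 + (-1)²·11 + (2)²·33 = 148.2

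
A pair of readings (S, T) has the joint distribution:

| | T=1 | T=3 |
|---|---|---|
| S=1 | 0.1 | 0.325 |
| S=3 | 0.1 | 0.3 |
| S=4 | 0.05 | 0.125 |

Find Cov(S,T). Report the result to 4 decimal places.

E[S] = 2.325,  E[T] = 2.5
E[ST] = 5.775
Cov(S,T) = E[ST] − E[S]E[T] = 5.775 − (2.325)(2.5) = -0.0375

-0.0375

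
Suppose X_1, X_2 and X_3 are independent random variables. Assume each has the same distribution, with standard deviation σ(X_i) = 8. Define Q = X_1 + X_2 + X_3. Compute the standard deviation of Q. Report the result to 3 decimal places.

var(X_i) = (8)² = 64
By independence, var(Q) = (1)²var(X_1) + (1)²var(X_2) + (1)²var(X_3)
= (1)²·64 + (1)²·64 + (1)²·64 = 192
σ(Q) = √192 ≈ 13.856

13.856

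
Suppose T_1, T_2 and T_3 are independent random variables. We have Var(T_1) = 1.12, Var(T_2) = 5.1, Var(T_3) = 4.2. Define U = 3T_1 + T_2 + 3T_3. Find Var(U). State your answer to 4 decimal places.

By independence, Var(U) = (3)²Var(T_1) + (1)²Var(T_2) + (3)²Var(T_3)
= (3)²·1.12 + (1)²·5.1 + (3)²·4.2 = 52.98

52.9800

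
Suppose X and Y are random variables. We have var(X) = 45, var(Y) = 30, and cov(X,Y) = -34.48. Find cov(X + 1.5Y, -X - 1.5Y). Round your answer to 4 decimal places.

cov(X + 1.5Y, -X - 1.5Y) = (1)(-1)var(X) + (1.5)(-1.5)var(Y) + [(1)(-1.5) + (1.5)(-1)]cov(X,Y)
= -1·45 + -2.25·30 + -3·-34.48 = -9.06

-9.0600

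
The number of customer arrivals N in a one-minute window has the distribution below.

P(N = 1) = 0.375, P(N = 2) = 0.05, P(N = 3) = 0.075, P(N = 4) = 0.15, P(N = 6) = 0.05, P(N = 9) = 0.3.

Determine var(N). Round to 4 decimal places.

11.2600

E[N] = (1)(0.375) + (2)(0.05) + (3)(0.075) + (4)(0.15) + (6)(0.05) + (9)(0.3) = 4.3
E[N²] = (1)²(0.375) + (2)²(0.05) + (3)²(0.075) + (4)²(0.15) + (6)²(0.05) + (9)²(0.3) = 29.75
var(N) = E[N²] − (E[N])² = 29.75 − (4.3)² = 11.26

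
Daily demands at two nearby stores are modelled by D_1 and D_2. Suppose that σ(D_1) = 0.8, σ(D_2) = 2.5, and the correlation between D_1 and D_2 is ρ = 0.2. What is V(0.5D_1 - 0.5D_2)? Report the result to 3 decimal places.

1.523

V(D_1) = (0.8)² = 0.64;  V(D_2) = (2.5)² = 6.25
Cov(D_1,D_2) = ρ·σ(D_1)·σ(D_2) = 0.2·0.8·2.5 = 0.4
V(0.5D_1 - 0.5D_2) = (0.5)²·V(D_1) + (-0.5)²·V(D_2) + 2·(0.5)·(-0.5)·Cov(D_1,D_2)
= 0.25·0.64 + 0.25·6.25 + -0.5·0.4 = 1.5225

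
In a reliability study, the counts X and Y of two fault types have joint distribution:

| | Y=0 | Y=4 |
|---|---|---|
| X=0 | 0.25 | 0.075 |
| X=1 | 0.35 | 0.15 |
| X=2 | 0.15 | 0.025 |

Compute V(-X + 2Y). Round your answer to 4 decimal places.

E[X] = 0.85,  E[Y] = 1,  E[XY] = 0.8
V(X) = 1.2 − (0.85)² = 0.4775;  V(Y) = 4 − (1)² = 3
Cov(X,Y) = 0.8 − (0.85)(1) = -0.05
V(-X + 2Y) = (-1)²·0.4775 + (2)²·3 + 2·(-1)·(2)·-0.05 = 12.6775

12.6775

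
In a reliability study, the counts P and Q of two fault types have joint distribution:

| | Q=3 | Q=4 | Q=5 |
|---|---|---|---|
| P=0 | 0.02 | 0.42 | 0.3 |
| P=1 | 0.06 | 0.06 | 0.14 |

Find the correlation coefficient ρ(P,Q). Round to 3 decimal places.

-0.050

E[P] = 0.26,  E[Q] = 4.36
E[PQ] = 1.12
Cov(P,Q) = E[PQ] − E[P]E[Q] = 1.12 − (0.26)(4.36) = -0.0136
var(P) = 0.1924,  var(Q) = 0.3904
ρ = -0.0136 / √(0.1924·0.3904) ≈ -0.050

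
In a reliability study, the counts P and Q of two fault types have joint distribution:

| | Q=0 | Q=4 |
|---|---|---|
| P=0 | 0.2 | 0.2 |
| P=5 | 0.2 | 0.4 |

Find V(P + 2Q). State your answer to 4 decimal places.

E[P] = 3,  E[Q] = 2.4,  E[PQ] = 8
V(P) = 15 − (3)² = 6;  V(Q) = 9.6 − (2.4)² = 3.84
Cov(P,Q) = 8 − (3)(2.4) = 0.8
V(P + 2Q) = (1)²·6 + (2)²·3.84 + 2·(1)·(2)·0.8 = 24.56

24.5600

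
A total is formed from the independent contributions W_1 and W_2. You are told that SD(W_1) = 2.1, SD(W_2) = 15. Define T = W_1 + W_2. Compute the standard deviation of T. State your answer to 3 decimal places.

15.146

Var(W_1) = 4.41, Var(W_2) = 225
By independence, Var(T) = (1)²Var(W_1) + (1)²Var(W_2)
= (1)²·4.41 + (1)²·225 = 229.41
SD(T) = √229.41 ≈ 15.146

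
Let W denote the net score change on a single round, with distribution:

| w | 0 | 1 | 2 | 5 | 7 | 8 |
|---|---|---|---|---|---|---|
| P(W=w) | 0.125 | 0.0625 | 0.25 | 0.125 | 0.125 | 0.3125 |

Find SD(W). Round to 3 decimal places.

3.082

E[W] = (0)(0.125) + (1)(0.0625) + (2)(0.25) + (5)(0.125) + (7)(0.125) + (8)(0.3125) = 4.5625
E[W²] = (0)²(0.125) + (1)²(0.0625) + (2)²(0.25) + (5)²(0.125) + (7)²(0.125) + (8)²(0.3125) = 30.3125
Var(W) = E[W²] − (E[W])² = 30.3125 − (4.5625)² = 9.49609375
SD(W) = √9.49609375 ≈ 3.082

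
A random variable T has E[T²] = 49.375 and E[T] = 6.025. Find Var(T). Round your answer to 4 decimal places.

Var(T) = 49.375 − (6.025)² = 13.074375

13.0744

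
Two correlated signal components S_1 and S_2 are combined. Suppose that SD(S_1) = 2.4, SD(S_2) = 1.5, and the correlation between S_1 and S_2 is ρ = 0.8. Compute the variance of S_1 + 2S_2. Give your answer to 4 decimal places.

26.2800

Var(S_1) = (2.4)² = 5.76;  Var(S_2) = (1.5)² = 2.25
cov(S_1,S_2) = ρ·SD(S_1)·SD(S_2) = 0.8·2.4·1.5 = 2.88
Var(S_1 + 2S_2) = (1)²·Var(S_1) + (2)²·Var(S_2) + 2·(1)·(2)·cov(S_1,S_2)
= 1·5.76 + 4·2.25 + 4·2.88 = 26.28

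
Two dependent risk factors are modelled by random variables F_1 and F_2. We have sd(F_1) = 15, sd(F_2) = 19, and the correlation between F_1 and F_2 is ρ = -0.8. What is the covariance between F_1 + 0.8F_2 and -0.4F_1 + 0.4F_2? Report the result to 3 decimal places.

Var(F_1) = (15)² = 225;  Var(F_2) = (19)² = 361
Cov(F_1,F_2) = ρ·sd(F_1)·sd(F_2) = -0.8·15·19 = -228
Cov(F_1 + 0.8F_2, -0.4F_1 + 0.4F_2) = (1)(-0.4)Var(F_1) + (0.8)(0.4)Var(F_2) + [(1)(0.4) + (0.8)(-0.4)]Cov(F_1,F_2)
= -0.4·225 + 0.32·361 + 0.08·-228 = 7.28

7.280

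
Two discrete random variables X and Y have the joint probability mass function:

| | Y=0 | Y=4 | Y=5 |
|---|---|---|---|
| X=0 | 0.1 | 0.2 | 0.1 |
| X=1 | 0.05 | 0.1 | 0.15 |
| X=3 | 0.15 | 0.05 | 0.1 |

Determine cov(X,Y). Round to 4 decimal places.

E[X] = 1.2,  E[Y] = 3.15
E[XY] = 3.25
cov(X,Y) = E[XY] − E[X]E[Y] = 3.25 − (1.2)(3.15) = -0.53

-0.5300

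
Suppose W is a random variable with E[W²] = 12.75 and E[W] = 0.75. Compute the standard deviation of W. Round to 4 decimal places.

Var(W) = 12.75 − (0.75)² = 12.1875
sd(W) = √12.1875 ≈ 3.4911

3.4911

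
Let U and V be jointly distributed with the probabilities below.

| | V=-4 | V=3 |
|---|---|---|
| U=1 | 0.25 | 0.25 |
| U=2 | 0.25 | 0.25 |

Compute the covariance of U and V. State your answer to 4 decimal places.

E[U] = 1.5,  E[V] = -0.5
E[UV] = -0.75
Cov(U,V) = E[UV] − E[U]E[V] = -0.75 − (1.5)(-0.5) = 0

0.0000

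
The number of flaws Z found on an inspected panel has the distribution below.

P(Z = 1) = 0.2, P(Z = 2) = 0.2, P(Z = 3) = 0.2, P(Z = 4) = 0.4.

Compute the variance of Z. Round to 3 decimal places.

E[Z] = (1)(0.2) + (2)(0.2) + (3)(0.2) + (4)(0.4) = 2.8
E[Z²] = (1)²(0.2) + (2)²(0.2) + (3)²(0.2) + (4)²(0.4) = 9.2
Var(Z) = E[Z²] − (E[Z])² = 9.2 − (2.8)² = 1.36

1.360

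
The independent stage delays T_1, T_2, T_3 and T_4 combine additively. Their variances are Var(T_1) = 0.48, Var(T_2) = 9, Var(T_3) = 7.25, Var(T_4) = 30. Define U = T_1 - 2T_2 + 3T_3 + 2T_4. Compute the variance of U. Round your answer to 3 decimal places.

221.730

By independence, Var(U) = (1)²Var(T_1) + (-2)²Var(T_2) + (3)²Var(T_3) + (2)²Var(T_4)
= (1)²·0.48 + (-2)²·9 + (3)²·7.25 + (2)²·30 = 221.73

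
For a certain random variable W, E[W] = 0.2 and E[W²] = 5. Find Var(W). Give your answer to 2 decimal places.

4.96

Var(W) = 5 − (0.2)² = 4.96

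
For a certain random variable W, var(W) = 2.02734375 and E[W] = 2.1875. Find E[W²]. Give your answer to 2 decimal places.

E[W²] = var(W) + (E[W])² = 2.02734375 + (2.1875)² = 6.8125

6.81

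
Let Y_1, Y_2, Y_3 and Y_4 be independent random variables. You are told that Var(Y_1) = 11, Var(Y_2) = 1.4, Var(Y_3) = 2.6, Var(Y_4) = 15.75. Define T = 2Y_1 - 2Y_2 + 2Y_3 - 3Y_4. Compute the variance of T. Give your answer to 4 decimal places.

By independence, Var(T) = (2)²Var(Y_1) + (-2)²Var(Y_2) + (2)²Var(Y_3) + (-3)²Var(Y_4)
= (2)²·11 + (-2)²·1.4 + (2)²·2.6 + (-3)²·15.75 = 201.75

201.7500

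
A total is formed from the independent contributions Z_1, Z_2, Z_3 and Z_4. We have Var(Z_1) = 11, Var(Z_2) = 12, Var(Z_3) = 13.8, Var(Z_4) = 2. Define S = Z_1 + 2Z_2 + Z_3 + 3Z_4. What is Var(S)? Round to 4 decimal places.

By independence, Var(S) = (1)²Var(Z_1) + (2)²Var(Z_2) + (1)²Var(Z_3) + (3)²Var(Z_4)
= (1)²·11 + (2)²·12 + (1)²·13.8 + (3)²·2 = 90.8

90.8000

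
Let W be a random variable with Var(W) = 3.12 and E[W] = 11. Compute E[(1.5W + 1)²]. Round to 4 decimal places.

313.2700

E[1.5W + 1] = 1.5·11 + 1 = 17.5
Var(1.5W + 1) = (1.5)²·3.12 = 7.02
E[(1.5W + 1)²] = Var((1.5W + 1)) + (E[(1.5W + 1)])² = 7.02 + (17.5)² = 313.27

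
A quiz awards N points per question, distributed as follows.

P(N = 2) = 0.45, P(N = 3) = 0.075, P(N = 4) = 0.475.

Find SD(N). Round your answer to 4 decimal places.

0.9614

E[N] = (2)(0.45) + (3)(0.075) + (4)(0.475) = 3.025
E[N²] = (2)²(0.45) + (3)²(0.075) + (4)²(0.475) = 10.075
Var(N) = E[N²] − (E[N])² = 10.075 − (3.025)² = 0.924375
SD(N) = √0.924375 ≈ 0.9614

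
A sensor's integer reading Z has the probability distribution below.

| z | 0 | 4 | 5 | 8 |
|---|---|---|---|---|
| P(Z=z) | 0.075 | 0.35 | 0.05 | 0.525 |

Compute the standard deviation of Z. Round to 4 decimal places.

E[Z] = (0)(0.075) + (4)(0.35) + (5)(0.05) + (8)(0.525) = 5.85
E[Z²] = (0)²(0.075) + (4)²(0.35) + (5)²(0.05) + (8)²(0.525) = 40.45
V(Z) = E[Z²] − (E[Z])² = 40.45 − (5.85)² = 6.2275
sd(Z) = √6.2275 ≈ 2.4955

2.4955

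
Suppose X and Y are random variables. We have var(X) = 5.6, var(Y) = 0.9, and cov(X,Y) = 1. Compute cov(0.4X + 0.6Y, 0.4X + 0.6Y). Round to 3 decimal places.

1.700

cov(0.4X + 0.6Y, 0.4X + 0.6Y) = (0.4)(0.4)var(X) + (0.6)(0.6)var(Y) + [(0.4)(0.6) + (0.6)(0.4)]cov(X,Y)
= 0.16·5.6 + 0.36·0.9 + 0.48·1 = 1.7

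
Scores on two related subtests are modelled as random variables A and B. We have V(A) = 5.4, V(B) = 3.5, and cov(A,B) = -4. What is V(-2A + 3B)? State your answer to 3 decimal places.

101.100

V(-2A + 3B) = (-2)²·V(A) + (3)²·V(B) + 2·(-2)·(3)·cov(A,B)
= 4·5.4 + 9·3.5 + -12·-4 = 101.1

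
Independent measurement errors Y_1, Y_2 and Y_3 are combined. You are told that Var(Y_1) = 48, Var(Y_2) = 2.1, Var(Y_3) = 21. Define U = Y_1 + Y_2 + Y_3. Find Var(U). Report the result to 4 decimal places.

71.1000

By independence, Var(U) = (1)²Var(Y_1) + (1)²Var(Y_2) + (1)²Var(Y_3)
= (1)²·48 + (1)²·2.1 + (1)²·21 = 71.1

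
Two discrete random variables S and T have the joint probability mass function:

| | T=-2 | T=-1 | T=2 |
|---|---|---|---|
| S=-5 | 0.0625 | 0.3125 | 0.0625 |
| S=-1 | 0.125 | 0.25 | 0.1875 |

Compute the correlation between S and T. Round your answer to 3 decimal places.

0.168

E[S] = -2.75,  E[T] = -0.4375
E[ST] = 1.6875
Cov(S,T) = E[ST] − E[S]E[T] = 1.6875 − (-2.75)(-0.4375) = 0.484375
V(S) = 3.9375,  V(T) = 2.12109375
ρ = 0.484375 / √(3.9375·2.12109375) ≈ 0.168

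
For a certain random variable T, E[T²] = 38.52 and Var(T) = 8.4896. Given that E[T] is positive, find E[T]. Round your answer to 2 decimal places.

5.48

(E[T])² = E[T²] − Var(T) = 38.52 − 8.4896 = 30.0304
E[T] = √30.0304 = 5.48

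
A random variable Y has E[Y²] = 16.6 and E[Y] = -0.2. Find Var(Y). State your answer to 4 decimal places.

Var(Y) = 16.6 − (-0.2)² = 16.56

16.5600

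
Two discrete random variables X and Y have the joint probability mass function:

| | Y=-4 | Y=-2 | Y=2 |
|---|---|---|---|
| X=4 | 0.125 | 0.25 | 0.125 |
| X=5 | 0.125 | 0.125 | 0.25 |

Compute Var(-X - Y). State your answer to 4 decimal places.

E[X] = 4.5,  E[Y] = -1,  E[XY] = -4.25
Var(X) = 20.5 − (4.5)² = 0.25;  Var(Y) = 7 − (-1)² = 6
Cov(X,Y) = -4.25 − (4.5)(-1) = 0.25
Var(-X - Y) = (-1)²·0.25 + (-1)²·6 + 2·(-1)·(-1)·0.25 = 6.75

6.7500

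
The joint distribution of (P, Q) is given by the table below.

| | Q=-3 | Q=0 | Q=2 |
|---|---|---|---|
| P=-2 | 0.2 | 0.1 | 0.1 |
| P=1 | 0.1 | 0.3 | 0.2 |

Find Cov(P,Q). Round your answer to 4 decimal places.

E[P] = -0.2,  E[Q] = -0.3
E[PQ] = 0.9
Cov(P,Q) = E[PQ] − E[P]E[Q] = 0.9 − (-0.2)(-0.3) = 0.84

0.8400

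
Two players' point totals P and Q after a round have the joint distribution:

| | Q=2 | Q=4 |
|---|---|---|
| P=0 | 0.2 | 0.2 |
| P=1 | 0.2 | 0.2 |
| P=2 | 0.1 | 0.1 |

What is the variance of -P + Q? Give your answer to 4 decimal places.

E[P] = 0.8,  E[Q] = 3,  E[PQ] = 2.4
Var(P) = 1.2 − (0.8)² = 0.56;  Var(Q) = 10 − (3)² = 1
cov(P,Q) = 2.4 − (0.8)(3) = 0
Var(-P + Q) = (-1)²·0.56 + (1)²·1 + 2·(-1)·(1)·0 = 1.56

1.5600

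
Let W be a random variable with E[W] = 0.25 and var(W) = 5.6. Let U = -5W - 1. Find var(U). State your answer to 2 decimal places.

var(-5W - 1) = (-5)²·var(W) = 25·5.6 = 140

140.00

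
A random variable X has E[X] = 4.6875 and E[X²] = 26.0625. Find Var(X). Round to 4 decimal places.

Var(X) = 26.0625 − (4.6875)² = 4.08984375

4.0898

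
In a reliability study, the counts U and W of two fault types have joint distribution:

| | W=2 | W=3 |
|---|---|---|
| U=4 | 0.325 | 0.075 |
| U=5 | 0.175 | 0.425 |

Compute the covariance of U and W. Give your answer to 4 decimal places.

0.1250

E[U] = 4.6,  E[W] = 2.5
E[UW] = 11.625
Cov(U,W) = E[UW] − E[U]E[W] = 11.625 − (4.6)(2.5) = 0.125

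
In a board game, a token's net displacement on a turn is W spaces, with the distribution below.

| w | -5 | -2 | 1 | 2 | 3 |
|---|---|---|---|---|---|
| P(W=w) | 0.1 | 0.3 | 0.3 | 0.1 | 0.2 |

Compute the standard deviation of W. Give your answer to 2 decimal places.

2.49

E[W] = (-5)(0.1) + (-2)(0.3) + (1)(0.3) + (2)(0.1) + (3)(0.2) = 0
E[W²] = (-5)²(0.1) + (-2)²(0.3) + (1)²(0.3) + (2)²(0.1) + (3)²(0.2) = 6.2
var(W) = E[W²] − (E[W])² = 6.2 − (0)² = 6.2
SD(W) = √6.2 ≈ 2.49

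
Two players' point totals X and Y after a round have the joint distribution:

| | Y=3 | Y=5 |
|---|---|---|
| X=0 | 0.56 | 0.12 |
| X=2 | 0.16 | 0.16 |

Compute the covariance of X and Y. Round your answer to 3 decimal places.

E[X] = 0.64,  E[Y] = 3.56
E[XY] = 2.56
cov(X,Y) = E[XY] − E[X]E[Y] = 2.56 − (0.64)(3.56) = 0.2816

0.282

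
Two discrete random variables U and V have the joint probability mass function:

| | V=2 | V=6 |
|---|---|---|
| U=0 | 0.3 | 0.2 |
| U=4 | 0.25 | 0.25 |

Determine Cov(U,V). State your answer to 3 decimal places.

0.400

E[U] = 2,  E[V] = 3.8
E[UV] = 8
Cov(U,V) = E[UV] − E[U]E[V] = 8 − (2)(3.8) = 0.4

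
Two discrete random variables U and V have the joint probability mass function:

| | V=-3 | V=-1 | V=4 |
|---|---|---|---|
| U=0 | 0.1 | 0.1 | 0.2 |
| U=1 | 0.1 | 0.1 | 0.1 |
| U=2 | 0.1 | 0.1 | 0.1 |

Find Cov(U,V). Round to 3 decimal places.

E[U] = 0.9,  E[V] = 0.4
E[UV] = 0
Cov(U,V) = E[UV] − E[U]E[V] = 0 − (0.9)(0.4) = -0.36

-0.360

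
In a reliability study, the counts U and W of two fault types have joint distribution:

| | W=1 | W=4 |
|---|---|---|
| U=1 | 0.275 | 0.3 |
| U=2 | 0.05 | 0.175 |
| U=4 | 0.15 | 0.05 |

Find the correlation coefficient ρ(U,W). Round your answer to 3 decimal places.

-0.187

E[U] = 1.825,  E[W] = 2.575
E[UW] = 4.375
Cov(U,W) = E[UW] − E[U]E[W] = 4.375 − (1.825)(2.575) = -0.324375
Var(U) = 1.344375,  Var(W) = 2.244375
ρ = -0.324375 / √(1.344375·2.244375) ≈ -0.187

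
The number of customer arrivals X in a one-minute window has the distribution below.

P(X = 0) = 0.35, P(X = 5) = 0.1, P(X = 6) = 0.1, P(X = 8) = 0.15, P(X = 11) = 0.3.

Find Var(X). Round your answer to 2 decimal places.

20.64

E[X] = (0)(0.35) + (5)(0.1) + (6)(0.1) + (8)(0.15) + (11)(0.3) = 5.6
E[X²] = (0)²(0.35) + (5)²(0.1) + (6)²(0.1) + (8)²(0.15) + (11)²(0.3) = 52
Var(X) = E[X²] − (E[X])² = 52 − (5.6)² = 20.64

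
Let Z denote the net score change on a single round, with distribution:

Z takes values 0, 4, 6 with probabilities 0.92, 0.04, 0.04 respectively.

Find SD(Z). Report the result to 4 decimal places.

1.3856

E[Z] = (0)(0.92) + (4)(0.04) + (6)(0.04) = 0.4
E[Z²] = (0)²(0.92) + (4)²(0.04) + (6)²(0.04) = 2.08
Var(Z) = E[Z²] − (E[Z])² = 2.08 − (0.4)² = 1.92
SD(Z) = √1.92 ≈ 1.3856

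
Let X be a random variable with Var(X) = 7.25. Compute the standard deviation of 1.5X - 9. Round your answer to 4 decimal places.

4.0389

Var(1.5X - 9) = (1.5)²·7.25 = 16.3125
σ(1.5X - 9) = √16.3125 ≈ 4.0389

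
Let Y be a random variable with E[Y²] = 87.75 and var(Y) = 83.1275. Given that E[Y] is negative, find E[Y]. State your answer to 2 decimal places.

(E[Y])² = E[Y²] − var(Y) = 87.75 − 83.1275 = 4.6225
E[Y] = −√4.6225 = -2.15

-2.15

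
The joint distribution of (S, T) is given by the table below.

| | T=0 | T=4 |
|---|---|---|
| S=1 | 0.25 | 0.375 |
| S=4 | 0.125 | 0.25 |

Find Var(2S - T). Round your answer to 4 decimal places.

11.4375

E[S] = 2.125,  E[T] = 2.5,  E[ST] = 5.5
Var(S) = 6.625 − (2.125)² = 2.109375;  Var(T) = 10 − (2.5)² = 3.75
Cov(S,T) = 5.5 − (2.125)(2.5) = 0.1875
Var(2S - T) = (2)²·2.109375 + (-1)²·3.75 + 2·(2)·(-1)·0.1875 = 11.4375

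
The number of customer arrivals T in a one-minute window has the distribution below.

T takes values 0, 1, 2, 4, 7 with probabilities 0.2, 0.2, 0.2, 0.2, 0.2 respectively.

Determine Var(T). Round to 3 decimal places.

E[T] = (0)(0.2) + (1)(0.2) + (2)(0.2) + (4)(0.2) + (7)(0.2) = 2.8
E[T²] = (0)²(0.2) + (1)²(0.2) + (2)²(0.2) + (4)²(0.2) + (7)²(0.2) = 14
Var(T) = E[T²] − (E[T])² = 14 − (2.8)² = 6.16

6.160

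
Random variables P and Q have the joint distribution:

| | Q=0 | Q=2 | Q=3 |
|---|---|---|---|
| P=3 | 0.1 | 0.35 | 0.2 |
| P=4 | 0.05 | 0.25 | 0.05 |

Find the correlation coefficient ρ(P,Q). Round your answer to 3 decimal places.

-0.074

E[P] = 3.35,  E[Q] = 1.95
E[PQ] = 6.5
Cov(P,Q) = E[PQ] − E[P]E[Q] = 6.5 − (3.35)(1.95) = -0.0325
var(P) = 0.2275,  var(Q) = 0.8475
ρ = -0.0325 / √(0.2275·0.8475) ≈ -0.074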